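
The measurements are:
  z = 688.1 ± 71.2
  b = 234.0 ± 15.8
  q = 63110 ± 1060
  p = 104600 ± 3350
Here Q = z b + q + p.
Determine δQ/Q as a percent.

Let w = z·b = 161000. δw/w = √((1·δz/z)² + (1·δb/b)²) = √(0.0107 + 0.00456) = 0.124, so δw = 19900.
Q = w + q + p: δQ = √(δw² + δq² + δp²) = √(3.96e+08 + 1.12e+06 + 1.12e+07) = 20200
Q = 328700, so δQ/Q = 20200/328700 = 0.0615.

6.15%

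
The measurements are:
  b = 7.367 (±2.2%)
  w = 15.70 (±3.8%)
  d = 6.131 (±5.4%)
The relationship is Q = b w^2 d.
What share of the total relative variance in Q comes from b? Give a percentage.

(δQ/Q)² = (1·δb/b)² + (2·δw/w)² + (1·δd/d)²
  b term: (1×0.0220)² = 0.000484
  w term: (2×0.0380)² = 0.00578
  d term: (1×0.0540)² = 0.00292
Total = 0.00918. Share from b = 0.000484/0.00918 = 0.0527.

5.27%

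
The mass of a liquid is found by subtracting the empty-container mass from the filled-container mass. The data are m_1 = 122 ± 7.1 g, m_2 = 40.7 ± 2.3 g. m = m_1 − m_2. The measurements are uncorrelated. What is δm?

7.46 g

Sums and differences: (δm)² = Σ (cᵢ δxᵢ)².
  (δm_1)² = 50.4;  (δm_2)² = 5.29
δm = √(55.7) = 7.46 g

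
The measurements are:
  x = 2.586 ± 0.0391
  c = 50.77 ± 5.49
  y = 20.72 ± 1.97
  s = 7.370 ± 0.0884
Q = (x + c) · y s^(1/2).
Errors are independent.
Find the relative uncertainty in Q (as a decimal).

0.140

Let u = x + c = 53.36. δu = √(δx² + δc²) = √(0.00153 + 30.1) = 5.49, so δu/u = 0.103.
Q is then a monomial in u, y, s:
δQ/Q = √((δu/u)² + (1·δy/y)² + (½·δs/s)²) = √(0.0106 + 0.00904 + 3.6e-05) = 0.140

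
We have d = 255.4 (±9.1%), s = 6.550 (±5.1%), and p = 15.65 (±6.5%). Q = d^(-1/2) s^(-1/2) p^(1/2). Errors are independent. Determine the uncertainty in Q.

For a monomial Q ∝ d^(-1/2), s^(-1/2), p^(1/2), fractional errors add in quadrature:
  (−½·δd/d)² = (-0.5×0.0910)² = 0.00207;  (−½·δs/s)² = (-0.5×0.0510)² = 0.000650;  (½·δp/p)² = (0.5×0.0650)² = 0.00106
δQ/Q = √(0.00378) = 0.0615
Q = 0.09672, so δQ = 0.0615 × 0.09672 = 0.00594.

0.00594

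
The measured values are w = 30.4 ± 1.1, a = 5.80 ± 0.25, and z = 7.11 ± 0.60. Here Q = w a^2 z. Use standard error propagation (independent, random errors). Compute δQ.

Products/powers → add relative errors in quadrature, weighted by exponent:
  (1·δw/w)² = (1×0.0362)² = 0.00131;  (2·δa/a)² = (2×0.0431)² = 0.00743;  (1·δz/z)² = (1×0.0844)² = 0.00712
δQ/Q = √(0.0159) = 0.126
Q = 7270, so δQ = 0.126 × 7270 = 916.

916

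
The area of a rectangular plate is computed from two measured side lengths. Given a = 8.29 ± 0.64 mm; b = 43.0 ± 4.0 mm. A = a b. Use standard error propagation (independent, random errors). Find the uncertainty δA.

43.1 mm^2

For a monomial A ∝ a, b, fractional errors add in quadrature:
  (1·δa/a)² = (1×0.0772)² = 0.00596;  (1·δb/b)² = (1×0.0930)² = 0.00865
δA/A = √(0.0146) = 0.121
A = 356 mm^2, so δA = 0.121 × 356 = 43.1 mm^2.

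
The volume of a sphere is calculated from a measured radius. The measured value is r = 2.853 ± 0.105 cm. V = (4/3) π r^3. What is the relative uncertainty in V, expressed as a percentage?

11.0%

V ∝ r^3, so δV/V = |3| · δr/r = 3 × 0.0368 = 0.110.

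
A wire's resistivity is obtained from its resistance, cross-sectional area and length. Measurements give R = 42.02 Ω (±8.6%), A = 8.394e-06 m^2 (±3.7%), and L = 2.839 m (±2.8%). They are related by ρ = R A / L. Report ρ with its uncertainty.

(1.242 ± 0.121) × 10^-4 Ω·m

ρ is a product of powers, so relative uncertainties combine in quadrature:
  (1·δR/R)² = (1×0.0860)² = 0.00740;  (1·δA/A)² = (1×0.0370)² = 0.00137;  (-1·δL/L)² = (-1×0.0280)² = 0.000784
δρ/ρ = √(0.00955) = 0.0977
ρ = 0.0001242 Ω·m, so δρ = 0.0977 × 0.0001242 = 1.21e-05 Ω·m.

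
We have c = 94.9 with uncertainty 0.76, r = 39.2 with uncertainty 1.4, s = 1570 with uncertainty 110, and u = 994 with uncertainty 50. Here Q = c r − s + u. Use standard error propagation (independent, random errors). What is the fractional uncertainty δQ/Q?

Let p = c·r = 3720. δp/p = √((1·δc/c)² + (1·δr/r)²) = √(6.41e-05 + 0.00128) = 0.0366, so δp = 136.
Q = p − s + u: δQ = √(δp² + δs² + δu²) = √(18500 + 12100 + 2500) = 182
Q = 3140, so δQ/Q = 182/3140 = 0.0579.

0.0579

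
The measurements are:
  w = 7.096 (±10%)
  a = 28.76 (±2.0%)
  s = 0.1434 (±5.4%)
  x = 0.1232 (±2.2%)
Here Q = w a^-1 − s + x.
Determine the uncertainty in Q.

0.0265

Let p = w·a^-1 = 0.2467. δp/p = √((1·δw/w)² + (-1·δa/a)²) = √(0.0100 + 0.000400) = 0.102, so δp = 0.0252.
Q = p − s + x: δQ = √(δp² + δs² + δx²) = √(0.000633 + 6e-05 + 7.35e-06) = 0.0265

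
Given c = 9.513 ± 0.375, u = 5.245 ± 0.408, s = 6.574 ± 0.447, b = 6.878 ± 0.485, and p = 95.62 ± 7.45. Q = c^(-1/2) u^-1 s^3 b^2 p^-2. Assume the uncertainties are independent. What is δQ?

0.0276

Q is a product of powers, so relative uncertainties combine in quadrature:
  (−½·δc/c)² = (-0.5×0.0394)² = 0.000388;  (-1·δu/u)² = (-1×0.0778)² = 0.00605;  (3·δs/s)² = (3×0.0680)² = 0.0416;  (2·δb/b)² = (2×0.0705)² = 0.0199;  (-2·δp/p)² = (-2×0.0779)² = 0.0243
δQ/Q = √(0.0922) = 0.304
Q = 0.09087, so δQ = 0.304 × 0.09087 = 0.0276.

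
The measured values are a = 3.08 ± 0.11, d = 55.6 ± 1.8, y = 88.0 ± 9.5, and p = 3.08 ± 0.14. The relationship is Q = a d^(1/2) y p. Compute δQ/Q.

0.124

Q is a product of powers, so relative uncertainties combine in quadrature:
  (1·δa/a)² = (1×0.0357)² = 0.00128;  (½·δd/d)² = (0.5×0.0324)² = 0.000262;  (1·δy/y)² = (1×0.108)² = 0.0117;  (1·δp/p)² = (1×0.0455)² = 0.00207
δQ/Q = √(0.0153) = 0.124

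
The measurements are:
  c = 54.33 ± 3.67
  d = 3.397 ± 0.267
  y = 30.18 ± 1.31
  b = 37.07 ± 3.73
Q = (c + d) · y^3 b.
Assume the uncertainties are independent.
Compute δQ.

Let u = c + d = 57.73. δu = √(δc² + δd²) = √(13.5 + 0.0713) = 3.68, so δu/u = 0.0637.
Q is then a monomial in u, y, b:
δQ/Q = √((δu/u)² + (3·δy/y)² + (1·δb/b)²) = √(0.00406 + 0.0170 + 0.0101) = 0.176
Q = 5.882e+07, so δQ = 0.176 × 5.882e+07 = 1.04e+07.

1.04e+07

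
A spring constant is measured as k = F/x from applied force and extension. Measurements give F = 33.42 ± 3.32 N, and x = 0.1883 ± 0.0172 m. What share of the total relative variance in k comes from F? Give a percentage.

54.2%

(δk/k)² = (1·δF/F)² + (-1·δx/x)²
  F term: (1×0.0993)² = 0.00987
  x term: (-1×0.0913)² = 0.00834
Total = 0.0182. Share from F = 0.00987/0.0182 = 0.542.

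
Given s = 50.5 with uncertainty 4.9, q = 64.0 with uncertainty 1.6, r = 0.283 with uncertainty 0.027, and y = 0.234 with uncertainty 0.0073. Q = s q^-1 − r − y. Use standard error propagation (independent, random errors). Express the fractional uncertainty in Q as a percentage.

30.8%

Let p = s·q^-1 = 0.789. δp/p = √((1·δs/s)² + (-1·δq/q)²) = √(0.00941 + 0.000625) = 0.100, so δp = 0.0791.
Q = p − r − y: δQ = √(δp² + δr² + δy²) = √(0.00625 + 0.000729 + 5.33e-05) = 0.0839
Q = 0.272, so δQ/Q = 0.0839/0.272 = 0.308.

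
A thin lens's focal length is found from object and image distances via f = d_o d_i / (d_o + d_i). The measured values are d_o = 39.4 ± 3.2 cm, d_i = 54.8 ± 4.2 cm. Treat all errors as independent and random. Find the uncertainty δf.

1.31 cm

∂f/∂d_o = (d_i/(d_o+d_i))² = 0.338;  ∂f/∂d_i = (d_o/(d_o+d_i))² = 0.175
δf = √((∂f/∂d_o · δd_o)² + (∂f/∂d_i · δd_i)²) = √(1.17 + 0.540) = 1.31 cm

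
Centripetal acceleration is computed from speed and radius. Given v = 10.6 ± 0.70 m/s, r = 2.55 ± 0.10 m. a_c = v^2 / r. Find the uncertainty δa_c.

6.07 m/s^2

Relative error in a monomial: (δa_c/a_c)² = Σ (nᵢ · δxᵢ/xᵢ)².
  (2·δv/v)² = (2×0.0660)² = 0.0174;  (-1·δr/r)² = (-1×0.0392)² = 0.00154
δa_c/a_c = √(0.0190) = 0.138
a_c = 44.1 m/s^2, so δa_c = 0.138 × 44.1 = 6.07 m/s^2.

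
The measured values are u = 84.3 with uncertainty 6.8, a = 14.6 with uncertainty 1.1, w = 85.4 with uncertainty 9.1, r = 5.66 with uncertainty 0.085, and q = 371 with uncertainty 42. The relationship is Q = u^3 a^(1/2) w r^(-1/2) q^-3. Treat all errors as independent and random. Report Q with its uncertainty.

Since Q is a product/quotient, work with relative uncertainties:
  (3·δu/u)² = (3×0.0807)² = 0.0586;  (½·δa/a)² = (0.5×0.0753)² = 0.00142;  (1·δw/w)² = (1×0.107)² = 0.0114;  (−½·δr/r)² = (-0.5×0.0150)² = 5.64e-05;  (-3·δq/q)² = (-3×0.113)² = 0.115
δQ/Q = √(0.187) = 0.432
Q = 1.61, so δQ = 0.432 × 1.61 = 0.695.

1.61 ± 0.695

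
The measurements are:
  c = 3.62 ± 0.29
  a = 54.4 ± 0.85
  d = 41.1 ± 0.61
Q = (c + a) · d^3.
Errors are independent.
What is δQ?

Let u = c + a = 58.0. δu = √(δc² + δa²) = √(0.0841 + 0.722) = 0.898, so δu/u = 0.0155.
Q is then a monomial in u, d:
δQ/Q = √((δu/u)² + (3·δd/d)²) = √(0.000240 + 0.00198) = 0.0471
Q = 4.03e+06, so δQ = 0.0471 × 4.03e+06 = 1.9e+05.

1.9e+05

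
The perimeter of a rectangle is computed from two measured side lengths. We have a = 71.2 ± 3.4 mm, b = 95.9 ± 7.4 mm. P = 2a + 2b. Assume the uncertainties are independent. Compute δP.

16.3 mm

Each term contributes (cᵢ δxᵢ)² to (δP)²:
  (2·δa)² = 46.2;  (2·δb)² = 219
δP = √(265) = 16.3 mm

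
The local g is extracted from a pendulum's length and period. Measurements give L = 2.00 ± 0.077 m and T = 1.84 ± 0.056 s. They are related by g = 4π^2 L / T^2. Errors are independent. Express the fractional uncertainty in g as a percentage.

7.20%

Since g is a product/quotient, work with relative uncertainties:
  (1·δL/L)² = (1×0.0385)² = 0.00148;  (-2·δT/T)² = (-2×0.0304)² = 0.00371
δg/g = √(0.00519) = 0.0720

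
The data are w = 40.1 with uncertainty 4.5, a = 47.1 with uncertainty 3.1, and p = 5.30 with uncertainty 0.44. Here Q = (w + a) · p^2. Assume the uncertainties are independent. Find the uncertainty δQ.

435

Let u = w + a = 87.2. δu = √(δw² + δa²) = √(20.2 + 9.61) = 5.46, so δu/u = 0.0627.
Q is then a monomial in u, p:
δQ/Q = √((δu/u)² + (2·δp/p)²) = √(0.00393 + 0.0276) = 0.177
Q = 2450, so δQ = 0.177 × 2450 = 435.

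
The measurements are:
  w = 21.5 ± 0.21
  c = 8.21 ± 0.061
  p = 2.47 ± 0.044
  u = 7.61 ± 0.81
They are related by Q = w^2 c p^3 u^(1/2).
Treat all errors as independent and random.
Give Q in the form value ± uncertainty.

Relative error in a monomial: (δQ/Q)² = Σ (nᵢ · δxᵢ/xᵢ)².
  (2·δw/w)² = (2×0.00977)² = 0.000382;  (1·δc/c)² = (1×0.00743)² = 5.52e-05;  (3·δp/p)² = (3×0.0178)² = 0.00286;  (½·δu/u)² = (0.5×0.106)² = 0.00283
δQ/Q = √(0.00613) = 0.0783
Q = 1.58e+05, so δQ = 0.0783 × 1.58e+05 = 12300.

(1.58 ± 0.123) × 10^5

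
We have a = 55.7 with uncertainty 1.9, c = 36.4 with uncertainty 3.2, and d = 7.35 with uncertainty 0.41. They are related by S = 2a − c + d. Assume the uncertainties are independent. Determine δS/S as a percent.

Each term contributes (cᵢ δxᵢ)² to (δS)²:
  (2·δa)² = 14.4;  (δc)² = 10.2;  (δd)² = 0.168
δS = √(24.8) = 4.98
S = 82.4, so δS/S = 4.98/82.4 = 0.0605.

6.05%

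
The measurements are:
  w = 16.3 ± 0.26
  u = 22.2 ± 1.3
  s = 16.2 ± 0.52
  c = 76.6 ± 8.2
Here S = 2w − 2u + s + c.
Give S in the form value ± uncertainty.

Each term contributes (cᵢ δxᵢ)² to (δS)²:
  (2·δw)² = 0.270;  (2·δu)² = 6.76;  (δs)² = 0.270;  (δc)² = 67.2
δS = √(74.5) = 8.63
S = 81.0.

81.0 ± 8.63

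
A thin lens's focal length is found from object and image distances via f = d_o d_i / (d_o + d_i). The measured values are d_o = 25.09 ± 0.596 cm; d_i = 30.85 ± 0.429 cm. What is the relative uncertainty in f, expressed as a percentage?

∂f/∂d_o = (d_i/(d_o+d_i))² = 0.304;  ∂f/∂d_i = (d_o/(d_o+d_i))² = 0.201
δf = √((∂f/∂d_o · δd_o)² + (∂f/∂d_i · δd_i)²) = √(0.0329 + 0.00745) = 0.201 cm
f = 13.84 cm, so δf/f = 0.201/13.84 = 0.0145.

1.45%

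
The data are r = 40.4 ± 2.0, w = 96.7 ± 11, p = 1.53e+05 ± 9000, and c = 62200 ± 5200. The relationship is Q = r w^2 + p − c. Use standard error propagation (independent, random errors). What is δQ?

Let h = r·w^2 = 3.78e+05. δh/h = √((1·δr/r)² + (2·δw/w)²) = √(0.00245 + 0.0518) = 0.233, so δh = 88000.
Q = h + p − c: δQ = √(δh² + δp² + δc²) = √(7.74e+09 + 8.1e+07 + 2.7e+07) = 88600

88600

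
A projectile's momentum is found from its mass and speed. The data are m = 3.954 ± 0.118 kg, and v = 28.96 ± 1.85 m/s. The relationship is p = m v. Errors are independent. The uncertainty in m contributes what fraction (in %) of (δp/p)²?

(δp/p)² = (1·δm/m)² + (1·δv/v)²
  m term: (1×0.0298)² = 0.000891
  v term: (1×0.0639)² = 0.00408
Total = 0.00497. Share from m = 0.000891/0.00497 = 0.179.

17.9%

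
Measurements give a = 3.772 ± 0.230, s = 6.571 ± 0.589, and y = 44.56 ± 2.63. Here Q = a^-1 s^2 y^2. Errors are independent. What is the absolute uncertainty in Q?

5070

Since Q is a product/quotient, work with relative uncertainties:
  (-1·δa/a)² = (-1×0.0610)² = 0.00372;  (2·δs/s)² = (2×0.0896)² = 0.0321;  (2·δy/y)² = (2×0.0590)² = 0.0139
δQ/Q = √(0.0498) = 0.223
Q = 22730, so δQ = 0.223 × 22730 = 5070.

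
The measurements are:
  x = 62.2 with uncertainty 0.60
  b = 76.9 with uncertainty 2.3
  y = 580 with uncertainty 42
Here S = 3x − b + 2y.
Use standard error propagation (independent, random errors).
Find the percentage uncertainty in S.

Sums and differences: (δS)² = Σ (cᵢ δxᵢ)².
  (3·δx)² = 3.24;  (δb)² = 5.29;  (2·δy)² = 7060
δS = √(7060) = 84.1
S = 1270, so δS/S = 84.1/1270 = 0.0662.

6.62%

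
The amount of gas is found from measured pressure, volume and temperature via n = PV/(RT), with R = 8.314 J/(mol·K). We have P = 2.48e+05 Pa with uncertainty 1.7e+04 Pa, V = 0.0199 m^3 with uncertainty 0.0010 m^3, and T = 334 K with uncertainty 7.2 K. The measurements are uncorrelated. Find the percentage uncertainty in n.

Each factor contributes (exponent × relative error)² to (δn/n)²:
  (1·δP/P)² = (1×0.0685)² = 0.00470;  (1·δV/V)² = (1×0.0503)² = 0.00253;  (-1·δT/T)² = (-1×0.0216)² = 0.000465
δn/n = √(0.00769) = 0.0877

8.77%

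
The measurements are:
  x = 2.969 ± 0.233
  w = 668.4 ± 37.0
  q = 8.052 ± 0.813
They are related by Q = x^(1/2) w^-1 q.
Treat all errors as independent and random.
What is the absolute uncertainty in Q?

0.00253

Q is a product of powers, so relative uncertainties combine in quadrature:
  (½·δx/x)² = (0.5×0.0785)² = 0.00154;  (-1·δw/w)² = (-1×0.0554)² = 0.00306;  (1·δq/q)² = (1×0.101)² = 0.0102
δQ/Q = √(0.0148) = 0.122
Q = 0.02076, so δQ = 0.122 × 0.02076 = 0.00253.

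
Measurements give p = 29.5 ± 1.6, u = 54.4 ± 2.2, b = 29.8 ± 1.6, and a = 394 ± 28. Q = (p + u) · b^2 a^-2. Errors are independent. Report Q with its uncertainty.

0.480 ± 0.0869

Let w = p + u = 83.9. δw = √(δp² + δu²) = √(2.56 + 4.84) = 2.72, so δw/w = 0.0324.
Q is then a monomial in w, b, a:
δQ/Q = √((δw/w)² + (2·δb/b)² + (-2·δa/a)²) = √(0.00105 + 0.0115 + 0.0202) = 0.181
Q = 0.480, so δQ = 0.181 × 0.480 = 0.0869.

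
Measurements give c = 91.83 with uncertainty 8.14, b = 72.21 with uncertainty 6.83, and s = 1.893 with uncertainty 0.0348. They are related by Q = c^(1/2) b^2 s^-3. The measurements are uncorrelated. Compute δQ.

1490

Relative error in a monomial: (δQ/Q)² = Σ (nᵢ · δxᵢ/xᵢ)².
  (½·δc/c)² = (0.5×0.0886)² = 0.00196;  (2·δb/b)² = (2×0.0946)² = 0.0358;  (-3·δs/s)² = (-3×0.0184)² = 0.00304
δQ/Q = √(0.0408) = 0.202
Q = 7366, so δQ = 0.202 × 7366 = 1490.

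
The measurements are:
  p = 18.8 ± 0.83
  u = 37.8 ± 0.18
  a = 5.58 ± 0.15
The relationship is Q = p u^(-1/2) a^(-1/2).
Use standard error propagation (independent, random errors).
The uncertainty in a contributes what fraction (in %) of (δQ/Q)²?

8.46%

(δQ/Q)² = (1·δp/p)² + (−½·δu/u)² + (−½·δa/a)²
  p term: (1×0.0441)² = 0.00195
  u term: (-0.5×0.00476)² = 5.67e-06
  a term: (-0.5×0.0269)² = 0.000181
Total = 0.00214. Share from a = 0.000181/0.00214 = 0.0846.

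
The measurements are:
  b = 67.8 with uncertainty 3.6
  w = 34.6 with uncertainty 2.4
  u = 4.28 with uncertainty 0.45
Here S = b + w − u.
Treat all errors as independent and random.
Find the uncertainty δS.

Sums and differences: (δS)² = Σ (cᵢ δxᵢ)².
  (δb)² = 13.0;  (δw)² = 5.76;  (δu)² = 0.203
δS = √(18.9) = 4.35

4.35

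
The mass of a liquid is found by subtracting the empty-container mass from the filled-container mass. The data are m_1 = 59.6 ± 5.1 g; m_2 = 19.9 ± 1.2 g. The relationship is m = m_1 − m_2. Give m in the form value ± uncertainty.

m is a linear combination, so absolute uncertainties add in quadrature:
  (δm_1)² = 26.0;  (δm_2)² = 1.44
δm = √(27.4) = 5.24 g
m = 39.7 g.

39.7 ± 5.24 g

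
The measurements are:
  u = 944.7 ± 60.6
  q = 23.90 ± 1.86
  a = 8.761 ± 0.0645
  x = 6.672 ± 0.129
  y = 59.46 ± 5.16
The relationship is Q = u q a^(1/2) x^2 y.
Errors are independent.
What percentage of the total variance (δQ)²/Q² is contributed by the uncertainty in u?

(δQ/Q)² = (1·δu/u)² + (1·δq/q)² + (½·δa/a)² + (2·δx/x)² + (1·δy/y)²
  u term: (1×0.0641)² = 0.00411
  q term: (1×0.0778)² = 0.00606
  a term: (0.5×0.00736)² = 1.36e-05
  x term: (2×0.0193)² = 0.00150
  y term: (1×0.0868)² = 0.00753
Total = 0.0192. Share from u = 0.00411/0.0192 = 0.214.

21.4%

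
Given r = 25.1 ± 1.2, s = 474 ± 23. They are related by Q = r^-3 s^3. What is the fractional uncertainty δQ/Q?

0.204

Q is a product of powers, so relative uncertainties combine in quadrature:
  (-3·δr/r)² = (-3×0.0478)² = 0.0206;  (3·δs/s)² = (3×0.0485)² = 0.0212
δQ/Q = √(0.0418) = 0.204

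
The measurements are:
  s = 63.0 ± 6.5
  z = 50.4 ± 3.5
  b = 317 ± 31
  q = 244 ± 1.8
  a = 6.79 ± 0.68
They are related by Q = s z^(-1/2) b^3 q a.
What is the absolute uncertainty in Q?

1.54e+11

Each factor contributes (exponent × relative error)² to (δQ/Q)²:
  (1·δs/s)² = (1×0.103)² = 0.0106;  (−½·δz/z)² = (-0.5×0.0694)² = 0.00121;  (3·δb/b)² = (3×0.0978)² = 0.0861;  (1·δq/q)² = (1×0.00738)² = 5.44e-05;  (1·δa/a)² = (1×0.100)² = 0.0100
δQ/Q = √(0.108) = 0.329
Q = 4.68e+11, so δQ = 0.329 × 4.68e+11 = 1.54e+11.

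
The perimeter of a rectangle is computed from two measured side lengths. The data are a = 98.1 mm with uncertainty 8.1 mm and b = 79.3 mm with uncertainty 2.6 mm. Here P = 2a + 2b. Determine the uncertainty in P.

17.0 mm

Each term contributes (cᵢ δxᵢ)² to (δP)²:
  (2·δa)² = 262;  (2·δb)² = 27.0
δP = √(289) = 17.0 mm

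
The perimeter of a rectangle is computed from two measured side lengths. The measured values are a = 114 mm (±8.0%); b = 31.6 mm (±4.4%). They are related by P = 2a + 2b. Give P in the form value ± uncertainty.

P is a linear combination, so absolute uncertainties add in quadrature:
  (2·δa)² = 333;  (2·δb)² = 7.73
δP = √(340) = 18.5 mm
P = 291 mm.

291 ± 18.5 mm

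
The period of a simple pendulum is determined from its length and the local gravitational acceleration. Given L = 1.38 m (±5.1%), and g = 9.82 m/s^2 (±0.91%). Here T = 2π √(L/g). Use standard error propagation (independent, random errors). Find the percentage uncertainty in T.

Since T is a product/quotient, work with relative uncertainties:
  (½·δL/L)² = (0.5×0.0510)² = 0.000650;  (−½·δg/g)² = (-0.5×0.00910)² = 2.07e-05
δT/T = √(0.000671) = 0.0259

2.59%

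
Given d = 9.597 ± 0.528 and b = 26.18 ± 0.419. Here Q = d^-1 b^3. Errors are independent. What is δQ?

137

For a monomial Q ∝ d^-1, b^3, fractional errors add in quadrature:
  (-1·δd/d)² = (-1×0.0550)² = 0.00303;  (3·δb/b)² = (3×0.0160)² = 0.00231
δQ/Q = √(0.00533) = 0.0730
Q = 1870, so δQ = 0.0730 × 1870 = 137.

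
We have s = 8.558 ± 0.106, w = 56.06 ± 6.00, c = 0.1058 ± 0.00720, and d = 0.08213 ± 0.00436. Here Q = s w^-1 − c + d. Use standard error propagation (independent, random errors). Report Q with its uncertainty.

0.1290 ± 0.0185

Let p = s·w^-1 = 0.1527. δp/p = √((1·δs/s)² + (-1·δw/w)²) = √(0.000153 + 0.0115) = 0.108, so δp = 0.0164.
Q = p − c + d: δQ = √(δp² + δc² + δd²) = √(0.000271 + 5.18e-05 + 1.9e-05) = 0.0185
Q = 0.1290.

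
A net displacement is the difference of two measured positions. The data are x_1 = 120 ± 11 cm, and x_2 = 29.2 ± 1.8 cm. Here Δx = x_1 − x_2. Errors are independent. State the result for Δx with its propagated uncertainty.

90.8 ± 11.1 cm

For a sum/difference, combine absolute errors in quadrature:
  (δx_1)² = 121;  (δx_2)² = 3.24
δΔx = √(124) = 11.1 cm
Δx = 90.8 cm.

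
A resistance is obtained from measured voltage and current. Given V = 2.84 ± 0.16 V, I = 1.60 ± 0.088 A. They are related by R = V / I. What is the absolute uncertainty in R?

0.140 Ω

Relative error in a monomial: (δR/R)² = Σ (nᵢ · δxᵢ/xᵢ)².
  (1·δV/V)² = (1×0.0563)² = 0.00317;  (-1·δI/I)² = (-1×0.0550)² = 0.00302
δR/R = √(0.00620) = 0.0787
R = 1.77 Ω, so δR = 0.0787 × 1.77 = 0.140 Ω.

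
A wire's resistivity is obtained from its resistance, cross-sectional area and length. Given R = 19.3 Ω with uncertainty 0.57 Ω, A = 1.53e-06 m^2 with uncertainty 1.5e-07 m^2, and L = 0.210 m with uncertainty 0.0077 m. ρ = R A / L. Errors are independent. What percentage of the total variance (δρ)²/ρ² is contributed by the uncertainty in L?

11.4%

(δρ/ρ)² = (1·δR/R)² + (1·δA/A)² + (-1·δL/L)²
  R term: (1×0.0295)² = 0.000872
  A term: (1×0.0980)² = 0.00961
  L term: (-1×0.0367)² = 0.00134
Total = 0.0118. Share from L = 0.00134/0.0118 = 0.114.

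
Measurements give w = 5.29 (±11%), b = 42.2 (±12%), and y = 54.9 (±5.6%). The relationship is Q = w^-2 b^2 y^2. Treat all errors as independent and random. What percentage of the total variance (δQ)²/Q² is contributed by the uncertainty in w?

(δQ/Q)² = (-2·δw/w)² + (2·δb/b)² + (2·δy/y)²
  w term: (-2×0.110)² = 0.0484
  b term: (2×0.120)² = 0.0576
  y term: (2×0.0560)² = 0.0125
Total = 0.119. Share from w = 0.0484/0.119 = 0.408.

40.8%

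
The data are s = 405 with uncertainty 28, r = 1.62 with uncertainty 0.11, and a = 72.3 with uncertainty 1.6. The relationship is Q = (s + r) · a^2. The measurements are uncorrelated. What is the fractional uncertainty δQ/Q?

Let u = s + r = 407. δu = √(δs² + δr²) = √(784 + 0.0121) = 28.0, so δu/u = 0.0689.
Q is then a monomial in u, a:
δQ/Q = √((δu/u)² + (2·δa/a)²) = √(0.00474 + 0.00196) = 0.0819

0.0819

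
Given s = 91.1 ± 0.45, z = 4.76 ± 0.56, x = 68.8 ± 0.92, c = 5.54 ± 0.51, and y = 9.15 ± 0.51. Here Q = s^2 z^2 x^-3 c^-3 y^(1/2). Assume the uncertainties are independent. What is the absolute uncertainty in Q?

Q is a product of powers, so relative uncertainties combine in quadrature:
  (2·δs/s)² = (2×0.00494)² = 9.76e-05;  (2·δz/z)² = (2×0.118)² = 0.0554;  (-3·δx/x)² = (-3×0.0134)² = 0.00161;  (-3·δc/c)² = (-3×0.0921)² = 0.0763;  (½·δy/y)² = (0.5×0.0557)² = 0.000777
δQ/Q = √(0.134) = 0.366
Q = 0.0103, so δQ = 0.366 × 0.0103 = 0.00376.

0.00376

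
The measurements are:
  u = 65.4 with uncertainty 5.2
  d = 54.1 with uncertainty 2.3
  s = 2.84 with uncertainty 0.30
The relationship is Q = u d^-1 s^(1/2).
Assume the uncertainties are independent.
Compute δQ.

Q is a product of powers, so relative uncertainties combine in quadrature:
  (1·δu/u)² = (1×0.0795)² = 0.00632;  (-1·δd/d)² = (-1×0.0425)² = 0.00181;  (½·δs/s)² = (0.5×0.106)² = 0.00279
δQ/Q = √(0.0109) = 0.104
Q = 2.04, so δQ = 0.104 × 2.04 = 0.213.

0.213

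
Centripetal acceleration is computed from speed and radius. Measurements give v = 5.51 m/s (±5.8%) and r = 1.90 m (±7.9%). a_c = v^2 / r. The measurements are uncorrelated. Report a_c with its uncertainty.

16.0 ± 2.24 m/s^2

Products/powers → add relative errors in quadrature, weighted by exponent:
  (2·δv/v)² = (2×0.0580)² = 0.0135;  (-1·δr/r)² = (-1×0.0790)² = 0.00624
δa_c/a_c = √(0.0197) = 0.140
a_c = 16.0 m/s^2, so δa_c = 0.140 × 16.0 = 2.24 m/s^2.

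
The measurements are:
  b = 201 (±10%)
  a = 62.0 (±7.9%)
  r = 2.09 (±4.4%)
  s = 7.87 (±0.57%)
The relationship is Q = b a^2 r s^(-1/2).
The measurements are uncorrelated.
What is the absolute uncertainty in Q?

1.11e+05

Products/powers → add relative errors in quadrature, weighted by exponent:
  (1·δb/b)² = (1×0.100)² = 0.0100;  (2·δa/a)² = (2×0.0790)² = 0.0250;  (1·δr/r)² = (1×0.0440)² = 0.00194;  (−½·δs/s)² = (-0.5×0.00570)² = 8.12e-06
δQ/Q = √(0.0369) = 0.192
Q = 5.76e+05, so δQ = 0.192 × 5.76e+05 = 1.11e+05.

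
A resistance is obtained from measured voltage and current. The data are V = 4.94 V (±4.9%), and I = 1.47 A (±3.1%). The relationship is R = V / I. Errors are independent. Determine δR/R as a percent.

5.80%

Relative error in a monomial: (δR/R)² = Σ (nᵢ · δxᵢ/xᵢ)².
  (1·δV/V)² = (1×0.0490)² = 0.00240;  (-1·δI/I)² = (-1×0.0310)² = 0.000961
δR/R = √(0.00336) = 0.0580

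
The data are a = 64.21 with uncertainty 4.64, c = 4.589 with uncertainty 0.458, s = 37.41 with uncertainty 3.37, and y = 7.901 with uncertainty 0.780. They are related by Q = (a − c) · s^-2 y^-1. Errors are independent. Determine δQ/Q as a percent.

Let u = a − c = 59.62. δu = √(δa² + δc²) = √(21.5 + 0.210) = 4.66, so δu/u = 0.0782.
Q is then a monomial in u, s, y:
δQ/Q = √((δu/u)² + (-2·δs/s)² + (-1·δy/y)²) = √(0.00612 + 0.0325 + 0.00975) = 0.220

22.0%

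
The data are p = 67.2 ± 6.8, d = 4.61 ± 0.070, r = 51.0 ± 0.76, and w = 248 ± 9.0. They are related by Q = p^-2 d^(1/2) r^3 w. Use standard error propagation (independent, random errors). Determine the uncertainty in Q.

3290

Since Q is a product/quotient, work with relative uncertainties:
  (-2·δp/p)² = (-2×0.101)² = 0.0410;  (½·δd/d)² = (0.5×0.0152)² = 5.76e-05;  (3·δr/r)² = (3×0.0149)² = 0.00200;  (1·δw/w)² = (1×0.0363)² = 0.00132
δQ/Q = √(0.0443) = 0.211
Q = 15600, so δQ = 0.211 × 15600 = 3290.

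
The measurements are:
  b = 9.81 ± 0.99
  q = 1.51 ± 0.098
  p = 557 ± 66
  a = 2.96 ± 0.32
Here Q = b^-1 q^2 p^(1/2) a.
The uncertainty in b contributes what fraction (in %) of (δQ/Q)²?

24.1%

(δQ/Q)² = (-1·δb/b)² + (2·δq/q)² + (½·δp/p)² + (1·δa/a)²
  b term: (-1×0.101)² = 0.0102
  q term: (2×0.0649)² = 0.0168
  p term: (0.5×0.118)² = 0.00351
  a term: (1×0.108)² = 0.0117
Total = 0.0422. Share from b = 0.0102/0.0422 = 0.241.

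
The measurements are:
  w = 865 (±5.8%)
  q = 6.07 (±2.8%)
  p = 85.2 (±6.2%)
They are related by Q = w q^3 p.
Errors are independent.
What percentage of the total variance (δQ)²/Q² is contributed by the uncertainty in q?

49.5%

(δQ/Q)² = (1·δw/w)² + (3·δq/q)² + (1·δp/p)²
  w term: (1×0.0580)² = 0.00336
  q term: (3×0.0280)² = 0.00706
  p term: (1×0.0620)² = 0.00384
Total = 0.0143. Share from q = 0.00706/0.0143 = 0.495.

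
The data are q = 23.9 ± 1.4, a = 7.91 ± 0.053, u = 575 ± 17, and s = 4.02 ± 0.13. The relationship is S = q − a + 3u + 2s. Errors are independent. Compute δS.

S is a linear combination, so absolute uncertainties add in quadrature:
  (δq)² = 1.96;  (δa)² = 0.00281;  (3·δu)² = 2600;  (2·δs)² = 0.0676
δS = √(2600) = 51.0

51.0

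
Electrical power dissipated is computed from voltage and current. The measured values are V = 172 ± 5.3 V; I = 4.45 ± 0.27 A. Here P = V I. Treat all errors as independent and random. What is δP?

52.1 W

For a monomial P ∝ V, I, fractional errors add in quadrature:
  (1·δV/V)² = (1×0.0308)² = 0.000949;  (1·δI/I)² = (1×0.0607)² = 0.00368
δP/P = √(0.00463) = 0.0681
P = 765 W, so δP = 0.0681 × 765 = 52.1 W.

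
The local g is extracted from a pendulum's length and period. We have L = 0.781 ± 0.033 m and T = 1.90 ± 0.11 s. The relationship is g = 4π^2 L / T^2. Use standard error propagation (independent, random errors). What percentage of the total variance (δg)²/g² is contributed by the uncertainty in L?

11.8%

(δg/g)² = (1·δL/L)² + (-2·δT/T)²
  L term: (1×0.0423)² = 0.00179
  T term: (-2×0.0579)² = 0.0134
Total = 0.0152. Share from L = 0.00179/0.0152 = 0.118.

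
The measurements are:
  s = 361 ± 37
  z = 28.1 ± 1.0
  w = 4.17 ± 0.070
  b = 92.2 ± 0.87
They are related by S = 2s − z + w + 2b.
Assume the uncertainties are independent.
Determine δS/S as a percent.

Absolute uncertainties add in quadrature for a linear combination:
  (2·δs)² = 5480;  (δz)² = 1.00;  (δw)² = 0.00490;  (2·δb)² = 3.03
δS = √(5480) = 74.0
S = 882, so δS/S = 74.0/882 = 0.0839.

8.39%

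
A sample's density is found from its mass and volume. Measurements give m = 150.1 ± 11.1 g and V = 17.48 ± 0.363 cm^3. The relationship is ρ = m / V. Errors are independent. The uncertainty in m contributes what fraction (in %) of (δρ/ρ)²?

92.7%

(δρ/ρ)² = (1·δm/m)² + (-1·δV/V)²
  m term: (1×0.0740)² = 0.00547
  V term: (-1×0.0208)² = 0.000431
Total = 0.00590. Share from m = 0.00547/0.00590 = 0.927.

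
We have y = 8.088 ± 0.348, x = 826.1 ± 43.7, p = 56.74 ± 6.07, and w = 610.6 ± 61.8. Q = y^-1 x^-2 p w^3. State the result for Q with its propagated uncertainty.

Q is a product of powers, so relative uncertainties combine in quadrature:
  (-1·δy/y)² = (-1×0.0430)² = 0.00185;  (-2·δx/x)² = (-2×0.0529)² = 0.0112;  (1·δp/p)² = (1×0.107)² = 0.0114;  (3·δw/w)² = (3×0.101)² = 0.0922
δQ/Q = √(0.117) = 0.342
Q = 2340, so δQ = 0.342 × 2340 = 799.

2340 ± 799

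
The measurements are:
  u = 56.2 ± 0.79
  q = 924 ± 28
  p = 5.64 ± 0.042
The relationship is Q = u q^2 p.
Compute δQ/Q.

Products/powers → add relative errors in quadrature, weighted by exponent:
  (1·δu/u)² = (1×0.0141)² = 0.000198;  (2·δq/q)² = (2×0.0303)² = 0.00367;  (1·δp/p)² = (1×0.00745)² = 5.55e-05
δQ/Q = √(0.00393) = 0.0627

0.0627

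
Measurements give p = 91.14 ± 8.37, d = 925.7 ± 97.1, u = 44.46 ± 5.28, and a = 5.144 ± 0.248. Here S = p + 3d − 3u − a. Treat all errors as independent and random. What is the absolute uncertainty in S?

292

Absolute uncertainties add in quadrature for a linear combination:
  (δp)² = 70.1;  (3·δd)² = 84900;  (3·δu)² = 251;  (δa)² = 0.0615
δS = √(85200) = 292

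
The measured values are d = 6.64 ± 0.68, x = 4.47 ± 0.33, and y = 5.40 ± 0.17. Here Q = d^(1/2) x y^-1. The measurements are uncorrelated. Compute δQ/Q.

Q is a product of powers, so relative uncertainties combine in quadrature:
  (½·δd/d)² = (0.5×0.102)² = 0.00262;  (1·δx/x)² = (1×0.0738)² = 0.00545;  (-1·δy/y)² = (-1×0.0315)² = 0.000991
δQ/Q = √(0.00906) = 0.0952

0.0952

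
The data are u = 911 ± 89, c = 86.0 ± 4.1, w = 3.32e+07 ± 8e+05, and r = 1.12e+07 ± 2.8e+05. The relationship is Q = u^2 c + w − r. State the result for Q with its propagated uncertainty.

(9.34 ± 1.44) × 10^7

Let p = u^2·c = 7.14e+07. δp/p = √((2·δu/u)² + (1·δc/c)²) = √(0.0382 + 0.00227) = 0.201, so δp = 1.44e+07.
Q = p + w − r: δQ = √(δp² + δw² + δr²) = √(2.06e+14 + 6.4e+11 + 7.84e+10) = 1.44e+07
Q = 9.34e+07.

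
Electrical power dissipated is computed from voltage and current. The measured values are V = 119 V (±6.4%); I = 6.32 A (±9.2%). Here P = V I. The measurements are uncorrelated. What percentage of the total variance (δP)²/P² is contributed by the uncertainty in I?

(δP/P)² = (1·δV/V)² + (1·δI/I)²
  V term: (1×0.0640)² = 0.00410
  I term: (1×0.0920)² = 0.00846
Total = 0.0126. Share from I = 0.00846/0.0126 = 0.674.

67.4%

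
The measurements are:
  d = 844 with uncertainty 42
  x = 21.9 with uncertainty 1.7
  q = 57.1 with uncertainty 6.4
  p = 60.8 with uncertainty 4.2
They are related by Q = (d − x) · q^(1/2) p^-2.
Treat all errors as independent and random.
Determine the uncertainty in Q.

0.265

Let u = d − x = 822. δu = √(δd² + δx²) = √(1760 + 2.89) = 42.0, so δu/u = 0.0511.
Q is then a monomial in u, q, p:
δQ/Q = √((δu/u)² + (½·δq/q)² + (-2·δp/p)²) = √(0.00261 + 0.00314 + 0.0191) = 0.158
Q = 1.68, so δQ = 0.158 × 1.68 = 0.265.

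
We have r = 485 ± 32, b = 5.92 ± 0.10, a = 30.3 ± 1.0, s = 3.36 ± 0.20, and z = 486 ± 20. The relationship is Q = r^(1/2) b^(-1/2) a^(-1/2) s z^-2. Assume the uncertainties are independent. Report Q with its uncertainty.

For a monomial Q ∝ r^(1/2), b^(-1/2), a^(-1/2), s, z^-2, fractional errors add in quadrature:
  (½·δr/r)² = (0.5×0.0660)² = 0.00109;  (−½·δb/b)² = (-0.5×0.0169)² = 7.13e-05;  (−½·δa/a)² = (-0.5×0.0330)² = 0.000272;  (1·δs/s)² = (1×0.0595)² = 0.00354;  (-2·δz/z)² = (-2×0.0412)² = 0.00677
δQ/Q = √(0.0117) = 0.108
Q = 2.34e-05, so δQ = 0.108 × 2.34e-05 = 2.54e-06.

(2.34 ± 0.254) × 10^-5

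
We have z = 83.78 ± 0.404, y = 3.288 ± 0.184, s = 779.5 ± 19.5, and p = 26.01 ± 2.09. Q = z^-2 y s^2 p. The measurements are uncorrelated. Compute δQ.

817

Since Q is a product/quotient, work with relative uncertainties:
  (-2·δz/z)² = (-2×0.00482)² = 9.3e-05;  (1·δy/y)² = (1×0.0560)² = 0.00313;  (2·δs/s)² = (2×0.0250)² = 0.00250;  (1·δp/p)² = (1×0.0804)² = 0.00646
δQ/Q = √(0.0122) = 0.110
Q = 7403, so δQ = 0.110 × 7403 = 817.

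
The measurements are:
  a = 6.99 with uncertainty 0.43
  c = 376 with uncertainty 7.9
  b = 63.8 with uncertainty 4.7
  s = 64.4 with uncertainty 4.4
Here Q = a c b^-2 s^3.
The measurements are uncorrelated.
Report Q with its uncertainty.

Q is a product of powers, so relative uncertainties combine in quadrature:
  (1·δa/a)² = (1×0.0615)² = 0.00378;  (1·δc/c)² = (1×0.0210)² = 0.000441;  (-2·δb/b)² = (-2×0.0737)² = 0.0217;  (3·δs/s)² = (3×0.0683)² = 0.0420
δQ/Q = √(0.0679) = 0.261
Q = 1.72e+05, so δQ = 0.261 × 1.72e+05 = 45000.

(1.72 ± 0.450) × 10^5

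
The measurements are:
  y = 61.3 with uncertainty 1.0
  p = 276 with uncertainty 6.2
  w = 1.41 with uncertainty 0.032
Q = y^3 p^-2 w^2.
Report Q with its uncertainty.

6.01 ± 0.484

For a monomial Q ∝ y^3, p^-2, w^2, fractional errors add in quadrature:
  (3·δy/y)² = (3×0.0163)² = 0.00240;  (-2·δp/p)² = (-2×0.0225)² = 0.00202;  (2·δw/w)² = (2×0.0227)² = 0.00206
δQ/Q = √(0.00647) = 0.0805
Q = 6.01, so δQ = 0.0805 × 6.01 = 0.484.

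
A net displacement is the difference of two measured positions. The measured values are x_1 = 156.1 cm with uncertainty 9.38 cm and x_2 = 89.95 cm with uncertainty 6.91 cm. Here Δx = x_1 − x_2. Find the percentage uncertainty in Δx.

Sums and differences: (δΔx)² = Σ (cᵢ δxᵢ)².
  (δx_1)² = 88.0;  (δx_2)² = 47.7
δΔx = √(136) = 11.7 cm
Δx = 66.15 cm, so δΔx/Δx = 11.7/66.15 = 0.176.

17.6%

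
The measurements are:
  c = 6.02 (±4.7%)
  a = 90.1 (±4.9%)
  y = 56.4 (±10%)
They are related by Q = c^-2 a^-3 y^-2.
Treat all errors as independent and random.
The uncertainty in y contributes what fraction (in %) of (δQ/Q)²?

(δQ/Q)² = (-2·δc/c)² + (-3·δa/a)² + (-2·δy/y)²
  c term: (-2×0.0470)² = 0.00884
  a term: (-3×0.0490)² = 0.0216
  y term: (-2×0.100)² = 0.0400
Total = 0.0704. Share from y = 0.0400/0.0704 = 0.568.

56.8%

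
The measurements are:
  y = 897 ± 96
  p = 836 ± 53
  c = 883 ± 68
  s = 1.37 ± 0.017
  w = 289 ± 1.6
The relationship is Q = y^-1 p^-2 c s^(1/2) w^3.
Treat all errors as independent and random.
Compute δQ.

Each factor contributes (exponent × relative error)² to (δQ/Q)²:
  (-1·δy/y)² = (-1×0.107)² = 0.0115;  (-2·δp/p)² = (-2×0.0634)² = 0.0161;  (1·δc/c)² = (1×0.0770)² = 0.00593;  (½·δs/s)² = (0.5×0.0124)² = 3.85e-05;  (3·δw/w)² = (3×0.00554)² = 0.000276
δQ/Q = √(0.0338) = 0.184
Q = 39.8, so δQ = 0.184 × 39.8 = 7.31.

7.31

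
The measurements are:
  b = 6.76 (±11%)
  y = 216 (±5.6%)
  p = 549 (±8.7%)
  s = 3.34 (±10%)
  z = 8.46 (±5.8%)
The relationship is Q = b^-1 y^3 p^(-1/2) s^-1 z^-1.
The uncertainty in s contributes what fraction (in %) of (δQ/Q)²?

(δQ/Q)² = (-1·δb/b)² + (3·δy/y)² + (−½·δp/p)² + (-1·δs/s)² + (-1·δz/z)²
  b term: (-1×0.110)² = 0.0121
  y term: (3×0.0560)² = 0.0282
  p term: (-0.5×0.0870)² = 0.00189
  s term: (-1×0.100)² = 0.0100
  z term: (-1×0.0580)² = 0.00336
Total = 0.0556. Share from s = 0.0100/0.0556 = 0.180.

18.0%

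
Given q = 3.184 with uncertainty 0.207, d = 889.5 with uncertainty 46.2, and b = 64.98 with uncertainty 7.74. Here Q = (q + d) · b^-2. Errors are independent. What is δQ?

Let u = q + d = 892.7. δu = √(δq² + δd²) = √(0.0428 + 2130) = 46.2, so δu/u = 0.0518.
Q is then a monomial in u, b:
δQ/Q = √((δu/u)² + (-2·δb/b)²) = √(0.00268 + 0.0568) = 0.244
Q = 0.2114, so δQ = 0.244 × 0.2114 = 0.0515.

0.0515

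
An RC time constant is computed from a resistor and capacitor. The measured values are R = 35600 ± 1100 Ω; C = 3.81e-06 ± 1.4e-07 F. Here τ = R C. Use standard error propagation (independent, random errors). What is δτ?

0.00651 s

Each factor contributes (exponent × relative error)² to (δτ/τ)²:
  (1·δR/R)² = (1×0.0309)² = 0.000955;  (1·δC/C)² = (1×0.0367)² = 0.00135
δτ/τ = √(0.00230) = 0.0480
τ = 0.136 s, so δτ = 0.0480 × 0.136 = 0.00651 s.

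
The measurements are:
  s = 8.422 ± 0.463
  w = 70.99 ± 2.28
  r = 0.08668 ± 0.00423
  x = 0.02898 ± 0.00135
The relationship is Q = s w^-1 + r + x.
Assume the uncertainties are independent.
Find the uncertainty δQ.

Let p = s·w^-1 = 0.1186. δp/p = √((1·δs/s)² + (-1·δw/w)²) = √(0.00302 + 0.00103) = 0.0637, so δp = 0.00755.
Q = p + r + x: δQ = √(δp² + δr² + δx²) = √(5.71e-05 + 1.79e-05 + 1.82e-06) = 0.00876

0.00876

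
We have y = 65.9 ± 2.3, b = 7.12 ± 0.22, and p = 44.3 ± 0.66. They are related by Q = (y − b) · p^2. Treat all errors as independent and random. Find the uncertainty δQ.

Let u = y − b = 58.8. δu = √(δy² + δb²) = √(5.29 + 0.0484) = 2.31, so δu/u = 0.0393.
Q is then a monomial in u, p:
δQ/Q = √((δu/u)² + (2·δp/p)²) = √(0.00155 + 0.000888) = 0.0493
Q = 1.15e+05, so δQ = 0.0493 × 1.15e+05 = 5690.

5690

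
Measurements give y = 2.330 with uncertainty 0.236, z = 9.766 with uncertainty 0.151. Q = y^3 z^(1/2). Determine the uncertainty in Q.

12.0

Each factor contributes (exponent × relative error)² to (δQ/Q)²:
  (3·δy/y)² = (3×0.101)² = 0.0923;  (½·δz/z)² = (0.5×0.0155)² = 5.98e-05
δQ/Q = √(0.0924) = 0.304
Q = 39.53, so δQ = 0.304 × 39.53 = 12.0.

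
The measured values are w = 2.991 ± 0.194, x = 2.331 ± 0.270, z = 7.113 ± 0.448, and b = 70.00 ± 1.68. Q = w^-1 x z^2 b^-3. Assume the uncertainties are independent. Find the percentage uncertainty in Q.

Relative error in a monomial: (δQ/Q)² = Σ (nᵢ · δxᵢ/xᵢ)².
  (-1·δw/w)² = (-1×0.0649)² = 0.00421;  (1·δx/x)² = (1×0.116)² = 0.0134;  (2·δz/z)² = (2×0.0630)² = 0.0159;  (-3·δb/b)² = (-3×0.0240)² = 0.00518
δQ/Q = √(0.0387) = 0.197

19.7%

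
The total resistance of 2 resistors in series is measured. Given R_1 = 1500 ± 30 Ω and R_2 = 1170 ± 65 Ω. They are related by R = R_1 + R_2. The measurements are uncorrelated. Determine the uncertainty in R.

Absolute uncertainties add in quadrature for a linear combination:
  (δR_1)² = 900;  (δR_2)² = 4220
δR = √(5120) = 71.6 Ω

71.6 Ω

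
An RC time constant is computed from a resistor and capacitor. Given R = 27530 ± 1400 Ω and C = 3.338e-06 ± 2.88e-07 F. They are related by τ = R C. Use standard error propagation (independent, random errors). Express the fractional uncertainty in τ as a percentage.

10.0%

Each factor contributes (exponent × relative error)² to (δτ/τ)²:
  (1·δR/R)² = (1×0.0509)² = 0.00259;  (1·δC/C)² = (1×0.0863)² = 0.00744
δτ/τ = √(0.0100) = 0.100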